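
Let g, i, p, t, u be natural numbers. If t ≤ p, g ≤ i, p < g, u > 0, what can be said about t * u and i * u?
t * u < i * u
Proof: p < g and g ≤ i, hence p < i. t ≤ p, so t < i. Using u > 0, by multiplying by a positive, t * u < i * u.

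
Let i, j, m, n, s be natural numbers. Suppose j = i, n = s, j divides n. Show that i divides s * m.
Because n = s and j divides n, j divides s. j = i, so i divides s. Then i divides s * m.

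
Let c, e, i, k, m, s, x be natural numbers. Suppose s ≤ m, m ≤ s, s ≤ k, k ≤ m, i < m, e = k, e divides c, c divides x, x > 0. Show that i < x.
s ≤ m and m ≤ s, hence s = m. Since s ≤ k, m ≤ k. From k ≤ m, m = k. Since i < m, i < k. e divides c and c divides x, therefore e divides x. e = k, so k divides x. Since x > 0, k ≤ x. Since i < k, i < x.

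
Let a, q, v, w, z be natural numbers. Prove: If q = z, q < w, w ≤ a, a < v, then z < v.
Since w ≤ a and a < v, w < v. Since q < w, q < v. Since q = z, z < v.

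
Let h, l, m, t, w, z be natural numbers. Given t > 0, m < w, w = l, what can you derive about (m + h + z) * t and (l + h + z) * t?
(m + h + z) * t < (l + h + z) * t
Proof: w = l and m < w, hence m < l. Then m + h < l + h. Then m + h + z < l + h + z. Since t > 0, (m + h + z) * t < (l + h + z) * t.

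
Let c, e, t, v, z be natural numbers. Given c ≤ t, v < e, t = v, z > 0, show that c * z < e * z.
t = v and c ≤ t, hence c ≤ v. v < e, so c < e. Using z > 0, by multiplying by a positive, c * z < e * z.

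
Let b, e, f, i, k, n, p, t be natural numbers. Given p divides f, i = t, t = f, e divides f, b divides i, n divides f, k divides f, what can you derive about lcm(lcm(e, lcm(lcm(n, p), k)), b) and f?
lcm(lcm(e, lcm(lcm(n, p), k)), b) divides f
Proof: n divides f and p divides f, so lcm(n, p) divides f. k divides f, so lcm(lcm(n, p), k) divides f. e divides f, so lcm(e, lcm(lcm(n, p), k)) divides f. From i = t and t = f, i = f. b divides i, so b divides f. lcm(e, lcm(lcm(n, p), k)) divides f, so lcm(lcm(e, lcm(lcm(n, p), k)), b) divides f.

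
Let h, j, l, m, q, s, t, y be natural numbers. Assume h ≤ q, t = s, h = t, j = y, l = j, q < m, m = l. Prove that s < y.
l = j and j = y, hence l = y. h = t and h ≤ q, thus t ≤ q. Because m = l and q < m, q < l. From t ≤ q, t < l. l = y, so t < y. Since t = s, s < y.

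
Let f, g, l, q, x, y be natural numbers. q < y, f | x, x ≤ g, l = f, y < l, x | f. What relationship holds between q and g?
q < g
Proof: Since q < y and y < l, q < l. l = f, so q < f. x | f and f | x, hence x = f. From x ≤ g, f ≤ g. q < f, so q < g.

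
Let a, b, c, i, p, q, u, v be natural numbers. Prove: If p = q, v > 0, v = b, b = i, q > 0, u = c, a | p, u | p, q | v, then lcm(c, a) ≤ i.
From u = c and u | p, c | p. a | p, so lcm(c, a) | p. Since p = q, lcm(c, a) | q. q > 0, so lcm(c, a) ≤ q. v = b and b = i, thus v = i. q | v and v > 0, so q ≤ v. Since v = i, q ≤ i. lcm(c, a) ≤ q, so lcm(c, a) ≤ i.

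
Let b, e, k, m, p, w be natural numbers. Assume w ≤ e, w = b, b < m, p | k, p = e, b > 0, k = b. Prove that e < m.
w = b and w ≤ e, hence b ≤ e. From p = e and p | k, e | k. Since k = b, e | b. b > 0, so e ≤ b. b ≤ e, so b = e. Since b < m, e < m.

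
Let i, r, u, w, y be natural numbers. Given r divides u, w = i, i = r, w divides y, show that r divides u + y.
w = i and i = r, hence w = r. From w divides y, r divides y. Since r divides u, r divides u + y.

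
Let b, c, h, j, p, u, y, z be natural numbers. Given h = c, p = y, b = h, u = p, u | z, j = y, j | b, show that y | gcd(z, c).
u = p and u | z, therefore p | z. p = y, so y | z. b = h and h = c, hence b = c. Because j | b, j | c. j = y, so y | c. From y | z, y | gcd(z, c).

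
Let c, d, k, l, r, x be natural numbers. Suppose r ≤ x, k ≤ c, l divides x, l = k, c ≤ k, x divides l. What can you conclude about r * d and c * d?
r * d ≤ c * d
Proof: x divides l and l divides x, so x = l. Since l = k, x = k. From k ≤ c and c ≤ k, k = c. Since x = k, x = c. Since r ≤ x, r ≤ c. By multiplying by a non-negative, r * d ≤ c * d.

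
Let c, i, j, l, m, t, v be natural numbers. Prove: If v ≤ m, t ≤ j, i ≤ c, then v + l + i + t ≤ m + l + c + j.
Since v ≤ m, v + l ≤ m + l. Since i ≤ c, v + l + i ≤ m + l + c. Since t ≤ j, v + l + i + t ≤ m + l + c + j.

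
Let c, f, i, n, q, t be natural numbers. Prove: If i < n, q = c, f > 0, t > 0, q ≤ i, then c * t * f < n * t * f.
From q = c and q ≤ i, c ≤ i. i < n, so c < n. Using t > 0 and multiplying by a positive, c * t < n * t. Since f > 0, by multiplying by a positive, c * t * f < n * t * f.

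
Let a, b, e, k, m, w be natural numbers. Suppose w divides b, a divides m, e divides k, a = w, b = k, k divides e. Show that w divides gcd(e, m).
k divides e and e divides k, thus k = e. b = k and w divides b, hence w divides k. k = e, so w divides e. From a = w and a divides m, w divides m. Since w divides e, w divides gcd(e, m).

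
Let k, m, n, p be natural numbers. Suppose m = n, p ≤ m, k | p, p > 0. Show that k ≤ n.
k | p and p > 0, thus k ≤ p. m = n and p ≤ m, thus p ≤ n. k ≤ p, so k ≤ n.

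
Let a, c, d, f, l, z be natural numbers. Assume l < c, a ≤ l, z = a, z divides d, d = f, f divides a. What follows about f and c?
f < c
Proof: Since z = a and z divides d, a divides d. d = f, so a divides f. Since f divides a, a = f. Since a ≤ l and l < c, a < c. Since a = f, f < c.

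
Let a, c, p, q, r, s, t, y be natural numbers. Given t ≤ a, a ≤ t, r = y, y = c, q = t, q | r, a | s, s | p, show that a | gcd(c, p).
t ≤ a and a ≤ t, thus t = a. Since r = y and y = c, r = c. q = t and q | r, therefore t | r. Since r = c, t | c. Because t = a, a | c. a | s and s | p, so a | p. Since a | c, a | gcd(c, p).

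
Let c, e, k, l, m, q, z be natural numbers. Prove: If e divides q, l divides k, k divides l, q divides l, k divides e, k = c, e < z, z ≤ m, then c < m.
l divides k and k divides l, so l = k. Since q divides l, q divides k. e divides q, so e divides k. k divides e, so e = k. k = c, so e = c. From e < z, c < z. Since z ≤ m, c < m.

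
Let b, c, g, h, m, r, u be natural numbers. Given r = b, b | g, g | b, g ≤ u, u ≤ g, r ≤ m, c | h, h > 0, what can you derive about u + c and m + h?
u + c ≤ m + h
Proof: b | g and g | b, so b = g. Since r = b, r = g. g ≤ u and u ≤ g, hence g = u. Since r = g, r = u. r ≤ m, so u ≤ m. From c | h and h > 0, c ≤ h. u ≤ m, so u + c ≤ m + h.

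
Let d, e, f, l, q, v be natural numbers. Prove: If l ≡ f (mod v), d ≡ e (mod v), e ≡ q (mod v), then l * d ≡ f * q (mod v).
d ≡ e (mod v) and e ≡ q (mod v), so d ≡ q (mod v). Since l ≡ f (mod v), l * d ≡ f * q (mod v).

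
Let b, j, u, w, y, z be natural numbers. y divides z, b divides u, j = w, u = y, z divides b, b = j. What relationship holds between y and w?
y = w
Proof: From y divides z and z divides b, y divides b. u = y and b divides u, therefore b divides y. Since y divides b, y = b. Because b = j, y = j. Since j = w, y = w.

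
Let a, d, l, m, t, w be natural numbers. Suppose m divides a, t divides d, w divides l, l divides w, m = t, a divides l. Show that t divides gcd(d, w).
l divides w and w divides l, hence l = w. Because m divides a and a divides l, m divides l. From l = w, m divides w. Because m = t, t divides w. Since t divides d, t divides gcd(d, w).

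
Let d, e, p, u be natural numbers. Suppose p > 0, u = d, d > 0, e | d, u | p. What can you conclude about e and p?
e ≤ p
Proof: e | d and d > 0, therefore e ≤ d. u = d and u | p, hence d | p. Since p > 0, d ≤ p. e ≤ d, so e ≤ p.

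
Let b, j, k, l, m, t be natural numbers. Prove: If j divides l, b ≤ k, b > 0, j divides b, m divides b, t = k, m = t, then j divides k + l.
m = t and m divides b, hence t divides b. Since t = k, k divides b. Since b > 0, k ≤ b. b ≤ k, so b = k. j divides b, so j divides k. Since j divides l, j divides k + l.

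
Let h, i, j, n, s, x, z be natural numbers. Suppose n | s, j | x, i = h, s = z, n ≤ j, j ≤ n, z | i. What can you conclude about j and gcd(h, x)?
j | gcd(h, x)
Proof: n ≤ j and j ≤ n, so n = j. s = z and n | s, thus n | z. From z | i, n | i. n = j, so j | i. Since i = h, j | h. j | x, so j | gcd(h, x).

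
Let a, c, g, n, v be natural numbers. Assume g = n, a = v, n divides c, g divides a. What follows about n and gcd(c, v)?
n divides gcd(c, v)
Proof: a = v and g divides a, so g divides v. Since g = n, n divides v. Because n divides c, n divides gcd(c, v).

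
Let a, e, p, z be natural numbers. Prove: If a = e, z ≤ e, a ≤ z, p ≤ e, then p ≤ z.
a = e and a ≤ z, hence e ≤ z. Since z ≤ e, e = z. p ≤ e, so p ≤ z.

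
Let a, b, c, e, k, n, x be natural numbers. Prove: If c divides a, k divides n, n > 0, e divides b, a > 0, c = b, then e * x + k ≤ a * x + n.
From c = b and c divides a, b divides a. Since e divides b, e divides a. a > 0, so e ≤ a. By multiplying by a non-negative, e * x ≤ a * x. k divides n and n > 0, so k ≤ n. Since e * x ≤ a * x, e * x + k ≤ a * x + n.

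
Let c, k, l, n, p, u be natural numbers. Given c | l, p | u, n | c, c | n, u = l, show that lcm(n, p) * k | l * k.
From c | n and n | c, c = n. Since c | l, n | l. u = l and p | u, hence p | l. Since n | l, lcm(n, p) | l. Then lcm(n, p) * k | l * k.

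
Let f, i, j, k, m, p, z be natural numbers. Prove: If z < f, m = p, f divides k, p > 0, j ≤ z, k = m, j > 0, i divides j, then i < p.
From i divides j and j > 0, i ≤ j. From j ≤ z and z < f, j < f. i ≤ j, so i < f. k = m and f divides k, so f divides m. Because m = p, f divides p. Since p > 0, f ≤ p. Since i < f, i < p.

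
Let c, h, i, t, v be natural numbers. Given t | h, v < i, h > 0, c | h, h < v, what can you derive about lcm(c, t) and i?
lcm(c, t) < i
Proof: c | h and t | h, hence lcm(c, t) | h. h > 0, so lcm(c, t) ≤ h. Because h < v and v < i, h < i. Since lcm(c, t) ≤ h, lcm(c, t) < i.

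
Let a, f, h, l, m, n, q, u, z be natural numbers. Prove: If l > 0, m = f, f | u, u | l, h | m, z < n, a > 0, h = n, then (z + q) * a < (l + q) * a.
From h = n and h | m, n | m. Since m = f, n | f. Because f | u and u | l, f | l. n | f, so n | l. l > 0, so n ≤ l. Since z < n, z < l. Then z + q < l + q. Since a > 0, (z + q) * a < (l + q) * a.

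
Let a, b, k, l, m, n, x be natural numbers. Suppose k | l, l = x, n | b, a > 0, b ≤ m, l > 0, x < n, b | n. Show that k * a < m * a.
k | l and l > 0, hence k ≤ l. Since l = x, k ≤ x. x < n, so k < n. b | n and n | b, therefore b = n. Since b ≤ m, n ≤ m. k < n, so k < m. a > 0, so k * a < m * a.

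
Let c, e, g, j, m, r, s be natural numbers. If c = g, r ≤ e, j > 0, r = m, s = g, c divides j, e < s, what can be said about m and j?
m < j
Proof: r ≤ e and e < s, therefore r < s. Since s = g, r < g. r = m, so m < g. c = g and c divides j, thus g divides j. Since j > 0, g ≤ j. m < g, so m < j.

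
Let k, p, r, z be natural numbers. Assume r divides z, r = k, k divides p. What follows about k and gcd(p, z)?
k divides gcd(p, z)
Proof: r = k and r divides z, thus k divides z. Since k divides p, k divides gcd(p, z).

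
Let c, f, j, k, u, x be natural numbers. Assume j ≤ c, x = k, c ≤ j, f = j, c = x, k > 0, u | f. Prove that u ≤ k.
j ≤ c and c ≤ j, thus j = c. c = x, so j = x. x = k, so j = k. Since f = j and u | f, u | j. Since j = k, u | k. Since k > 0, u ≤ k.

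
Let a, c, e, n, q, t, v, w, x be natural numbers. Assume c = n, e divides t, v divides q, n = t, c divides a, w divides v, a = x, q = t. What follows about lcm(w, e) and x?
lcm(w, e) divides x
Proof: q = t and v divides q, so v divides t. Since w divides v, w divides t. e divides t, so lcm(w, e) divides t. c = n and c divides a, hence n divides a. Since a = x, n divides x. Since n = t, t divides x. lcm(w, e) divides t, so lcm(w, e) divides x.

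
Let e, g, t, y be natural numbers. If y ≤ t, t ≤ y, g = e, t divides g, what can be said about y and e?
y divides e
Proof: t ≤ y and y ≤ t, therefore t = y. t divides g, so y divides g. From g = e, y divides e.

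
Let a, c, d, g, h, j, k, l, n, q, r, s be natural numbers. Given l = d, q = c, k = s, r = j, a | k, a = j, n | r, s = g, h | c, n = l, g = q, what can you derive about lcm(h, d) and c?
lcm(h, d) | c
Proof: g = q and q = c, therefore g = c. From n = l and n | r, l | r. Because r = j, l | j. From k = s and s = g, k = g. Because a = j and a | k, j | k. Since k = g, j | g. Since l | j, l | g. Since l = d, d | g. Since g = c, d | c. h | c, so lcm(h, d) | c.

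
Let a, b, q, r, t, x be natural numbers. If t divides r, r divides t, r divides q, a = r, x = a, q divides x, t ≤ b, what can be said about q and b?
q ≤ b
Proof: From t divides r and r divides t, t = r. x = a and q divides x, so q divides a. a = r, so q divides r. r divides q, so r = q. t = r, so t = q. Since t ≤ b, q ≤ b.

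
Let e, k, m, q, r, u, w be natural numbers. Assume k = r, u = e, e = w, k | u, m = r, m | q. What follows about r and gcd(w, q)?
r | gcd(w, q)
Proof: u = e and e = w, therefore u = w. Since k | u, k | w. Since k = r, r | w. Since m = r and m | q, r | q. Since r | w, r | gcd(w, q).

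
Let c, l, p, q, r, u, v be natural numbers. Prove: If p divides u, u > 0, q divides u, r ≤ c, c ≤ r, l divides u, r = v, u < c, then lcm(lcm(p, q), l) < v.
Because p divides u and q divides u, lcm(p, q) divides u. l divides u, so lcm(lcm(p, q), l) divides u. u > 0, so lcm(lcm(p, q), l) ≤ u. c ≤ r and r ≤ c, therefore c = r. Since r = v, c = v. Since u < c, u < v. lcm(lcm(p, q), l) ≤ u, so lcm(lcm(p, q), l) < v.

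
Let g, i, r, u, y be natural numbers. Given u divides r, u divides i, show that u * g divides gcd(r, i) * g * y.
u divides r and u divides i, hence u divides gcd(r, i). Then u * g divides gcd(r, i) * g. Then u * g divides gcd(r, i) * g * y.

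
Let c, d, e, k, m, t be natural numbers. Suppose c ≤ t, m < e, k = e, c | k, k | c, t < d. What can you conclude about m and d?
m < d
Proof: c | k and k | c, thus c = k. Since k = e, c = e. Because c ≤ t and t < d, c < d. Since c = e, e < d. Since m < e, m < d.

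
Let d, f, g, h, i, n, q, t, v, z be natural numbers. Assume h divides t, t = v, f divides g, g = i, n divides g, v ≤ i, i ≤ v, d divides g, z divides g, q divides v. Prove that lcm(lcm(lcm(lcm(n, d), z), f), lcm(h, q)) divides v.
i ≤ v and v ≤ i, therefore i = v. From g = i, g = v. n divides g and d divides g, therefore lcm(n, d) divides g. Because z divides g, lcm(lcm(n, d), z) divides g. f divides g, so lcm(lcm(lcm(n, d), z), f) divides g. Since g = v, lcm(lcm(lcm(n, d), z), f) divides v. Since t = v and h divides t, h divides v. Since q divides v, lcm(h, q) divides v. lcm(lcm(lcm(n, d), z), f) divides v, so lcm(lcm(lcm(lcm(n, d), z), f), lcm(h, q)) divides v.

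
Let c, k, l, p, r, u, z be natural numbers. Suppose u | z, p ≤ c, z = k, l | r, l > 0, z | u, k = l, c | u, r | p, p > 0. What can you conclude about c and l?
c = l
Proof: Since u | z and z | u, u = z. z = k, so u = k. k = l, so u = l. c | u, so c | l. From l > 0, c ≤ l. Since l | r and r | p, l | p. Since p > 0, l ≤ p. p ≤ c, so l ≤ c. c ≤ l, so c = l.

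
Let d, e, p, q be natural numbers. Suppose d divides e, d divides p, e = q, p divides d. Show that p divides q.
Because d divides p and p divides d, d = p. e = q and d divides e, so d divides q. d = p, so p divides q.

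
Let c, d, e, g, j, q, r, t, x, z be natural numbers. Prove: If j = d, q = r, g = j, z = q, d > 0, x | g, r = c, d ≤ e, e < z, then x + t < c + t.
g = j and x | g, hence x | j. j = d, so x | d. Because d > 0, x ≤ d. From z = q and q = r, z = r. Since r = c, z = c. d ≤ e and e < z, so d < z. z = c, so d < c. Since x ≤ d, x < c. Then x + t < c + t.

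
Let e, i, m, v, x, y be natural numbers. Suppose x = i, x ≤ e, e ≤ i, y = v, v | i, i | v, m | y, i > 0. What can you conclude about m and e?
m ≤ e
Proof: x = i and x ≤ e, so i ≤ e. e ≤ i, so i = e. v | i and i | v, so v = i. Since y = v, y = i. Since m | y, m | i. i > 0, so m ≤ i. i = e, so m ≤ e.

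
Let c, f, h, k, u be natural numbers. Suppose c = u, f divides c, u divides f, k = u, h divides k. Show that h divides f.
Since c = u and f divides c, f divides u. Since u divides f, u = f. Since k = u, k = f. From h divides k, h divides f.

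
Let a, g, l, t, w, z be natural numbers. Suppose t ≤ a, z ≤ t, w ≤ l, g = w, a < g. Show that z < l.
t ≤ a and a < g, hence t < g. Since z ≤ t, z < g. g = w, so z < w. Since w ≤ l, z < l.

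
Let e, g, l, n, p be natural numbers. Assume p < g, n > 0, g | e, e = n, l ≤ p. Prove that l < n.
l ≤ p and p < g, therefore l < g. e = n and g | e, thus g | n. Since n > 0, g ≤ n. Since l < g, l < n.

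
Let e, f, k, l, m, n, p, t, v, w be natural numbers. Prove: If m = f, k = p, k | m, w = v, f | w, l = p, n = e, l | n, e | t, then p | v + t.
k = p and k | m, therefore p | m. m = f, so p | f. From w = v and f | w, f | v. p | f, so p | v. n = e and l | n, hence l | e. From e | t, l | t. l = p, so p | t. Since p | v, p | v + t.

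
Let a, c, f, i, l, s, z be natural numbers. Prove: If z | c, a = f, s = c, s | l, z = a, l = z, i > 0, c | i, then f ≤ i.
From s = c and s | l, c | l. l = z, so c | z. Since z | c, c = z. z = a, so c = a. a = f, so c = f. c | i and i > 0, therefore c ≤ i. Since c = f, f ≤ i.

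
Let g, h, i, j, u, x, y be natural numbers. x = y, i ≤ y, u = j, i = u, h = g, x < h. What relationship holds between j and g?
j < g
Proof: i = u and u = j, hence i = j. Because i ≤ y, j ≤ y. From h = g and x < h, x < g. x = y, so y < g. j ≤ y, so j < g.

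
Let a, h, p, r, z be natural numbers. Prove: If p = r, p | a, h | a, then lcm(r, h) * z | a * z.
p = r and p | a, thus r | a. h | a, so lcm(r, h) | a. Then lcm(r, h) * z | a * z.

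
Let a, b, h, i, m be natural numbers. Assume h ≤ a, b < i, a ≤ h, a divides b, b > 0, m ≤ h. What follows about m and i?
m < i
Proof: Since h ≤ a and a ≤ h, h = a. m ≤ h, so m ≤ a. From a divides b and b > 0, a ≤ b. Since m ≤ a, m ≤ b. From b < i, m < i.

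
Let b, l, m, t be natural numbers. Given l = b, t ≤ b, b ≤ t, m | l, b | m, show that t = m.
l = b and m | l, therefore m | b. Since b | m, m = b. b ≤ t and t ≤ b, so b = t. Since m = b, m = t. Then t = m.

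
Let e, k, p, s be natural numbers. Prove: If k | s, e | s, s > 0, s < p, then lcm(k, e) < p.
k | s and e | s, so lcm(k, e) | s. From s > 0, lcm(k, e) ≤ s. Because s < p, lcm(k, e) < p.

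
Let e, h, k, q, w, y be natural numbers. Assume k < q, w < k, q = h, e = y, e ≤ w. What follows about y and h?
y < h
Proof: Because e = y and e ≤ w, y ≤ w. Since w < k, y < k. From q = h and k < q, k < h. y < k, so y < h.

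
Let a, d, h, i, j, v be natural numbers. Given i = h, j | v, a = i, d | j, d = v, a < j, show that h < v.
a = i and i = h, so a = h. d = v and d | j, therefore v | j. j | v, so j = v. a < j, so a < v. a = h, so h < v.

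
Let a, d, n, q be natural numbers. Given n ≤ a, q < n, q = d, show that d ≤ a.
q = d and q < n, so d < n. Since n ≤ a, d < a. Then d ≤ a.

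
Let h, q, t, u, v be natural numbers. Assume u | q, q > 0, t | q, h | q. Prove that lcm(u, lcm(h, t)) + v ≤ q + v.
h | q and t | q, so lcm(h, t) | q. Since u | q, lcm(u, lcm(h, t)) | q. q > 0, so lcm(u, lcm(h, t)) ≤ q. Then lcm(u, lcm(h, t)) + v ≤ q + v.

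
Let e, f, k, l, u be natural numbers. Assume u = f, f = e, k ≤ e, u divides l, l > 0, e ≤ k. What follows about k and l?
k ≤ l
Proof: e ≤ k and k ≤ e, hence e = k. Since f = e, f = k. Because u = f and u divides l, f divides l. l > 0, so f ≤ l. Since f = k, k ≤ l.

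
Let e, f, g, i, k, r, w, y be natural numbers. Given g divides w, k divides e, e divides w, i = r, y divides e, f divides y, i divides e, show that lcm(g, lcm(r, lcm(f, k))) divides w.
From i = r and i divides e, r divides e. From f divides y and y divides e, f divides e. Since k divides e, lcm(f, k) divides e. Since r divides e, lcm(r, lcm(f, k)) divides e. Since e divides w, lcm(r, lcm(f, k)) divides w. Since g divides w, lcm(g, lcm(r, lcm(f, k))) divides w.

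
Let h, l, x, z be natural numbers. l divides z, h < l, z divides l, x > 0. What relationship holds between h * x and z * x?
h * x < z * x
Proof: From l divides z and z divides l, l = z. Since h < l, h < z. From x > 0, by multiplying by a positive, h * x < z * x.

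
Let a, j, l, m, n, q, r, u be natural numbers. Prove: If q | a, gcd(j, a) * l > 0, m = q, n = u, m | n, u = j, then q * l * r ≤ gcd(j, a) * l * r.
Because n = u and m | n, m | u. m = q, so q | u. Since u = j, q | j. q | a, so q | gcd(j, a). Then q * l | gcd(j, a) * l. Since gcd(j, a) * l > 0, q * l ≤ gcd(j, a) * l. Then q * l * r ≤ gcd(j, a) * l * r.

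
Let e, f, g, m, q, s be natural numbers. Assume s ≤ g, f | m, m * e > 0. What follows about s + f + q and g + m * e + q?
s + f + q ≤ g + m * e + q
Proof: Because f | m, f | m * e. m * e > 0, so f ≤ m * e. Then f + q ≤ m * e + q. s ≤ g, so s + f + q ≤ g + m * e + q.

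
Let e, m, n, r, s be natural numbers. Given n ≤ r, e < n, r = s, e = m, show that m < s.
Because e = m and e < n, m < n. Since r = s and n ≤ r, n ≤ s. Since m < n, m < s.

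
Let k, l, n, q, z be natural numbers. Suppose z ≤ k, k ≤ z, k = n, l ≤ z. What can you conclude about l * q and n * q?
l * q ≤ n * q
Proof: Since z ≤ k and k ≤ z, z = k. Since k = n, z = n. l ≤ z, so l ≤ n. Then l * q ≤ n * q.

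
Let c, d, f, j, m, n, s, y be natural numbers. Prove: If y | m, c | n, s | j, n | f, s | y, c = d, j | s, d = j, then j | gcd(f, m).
c = d and d = j, therefore c = j. c | n and n | f, hence c | f. Since c = j, j | f. Since s | j and j | s, s = j. s | y and y | m, therefore s | m. Since s = j, j | m. Since j | f, j | gcd(f, m).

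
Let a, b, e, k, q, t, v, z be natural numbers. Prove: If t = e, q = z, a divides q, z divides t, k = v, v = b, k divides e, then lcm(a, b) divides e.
q = z and a divides q, therefore a divides z. z divides t, so a divides t. Since t = e, a divides e. From k = v and v = b, k = b. k divides e, so b divides e. From a divides e, lcm(a, b) divides e.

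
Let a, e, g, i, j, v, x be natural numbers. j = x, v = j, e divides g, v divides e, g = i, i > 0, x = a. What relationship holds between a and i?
a ≤ i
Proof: Because j = x and x = a, j = a. From v divides e and e divides g, v divides g. Since g = i, v divides i. From v = j, j divides i. i > 0, so j ≤ i. j = a, so a ≤ i.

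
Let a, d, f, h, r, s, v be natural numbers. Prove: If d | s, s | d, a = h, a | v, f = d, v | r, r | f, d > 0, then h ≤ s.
d | s and s | d, therefore d = s. From a = h and a | v, h | v. v | r and r | f, so v | f. Since f = d, v | d. Since h | v, h | d. Since d > 0, h ≤ d. Because d = s, h ≤ s.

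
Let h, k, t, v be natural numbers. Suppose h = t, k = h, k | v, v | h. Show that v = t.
Because k = h and k | v, h | v. From v | h, v = h. h = t, so v = t.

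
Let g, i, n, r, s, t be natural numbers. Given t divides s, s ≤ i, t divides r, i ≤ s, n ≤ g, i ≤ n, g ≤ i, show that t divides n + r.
s ≤ i and i ≤ s, hence s = i. n ≤ g and g ≤ i, thus n ≤ i. i ≤ n, so i = n. Since s = i, s = n. Because t divides s, t divides n. t divides r, so t divides n + r.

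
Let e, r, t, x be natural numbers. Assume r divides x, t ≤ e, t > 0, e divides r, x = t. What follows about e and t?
e = t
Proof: e divides r and r divides x, therefore e divides x. Because x = t, e divides t. From t > 0, e ≤ t. Since t ≤ e, t = e. Then e = t.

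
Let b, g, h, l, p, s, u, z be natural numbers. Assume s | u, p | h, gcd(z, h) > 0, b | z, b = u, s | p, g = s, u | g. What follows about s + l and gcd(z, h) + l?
s + l ≤ gcd(z, h) + l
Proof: Because g = s and u | g, u | s. Since s | u, u = s. Since b = u, b = s. b | z, so s | z. Because s | p and p | h, s | h. From s | z, s | gcd(z, h). gcd(z, h) > 0, so s ≤ gcd(z, h). Then s + l ≤ gcd(z, h) + l.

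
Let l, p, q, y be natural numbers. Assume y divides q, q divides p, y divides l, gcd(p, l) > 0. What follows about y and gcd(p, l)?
y ≤ gcd(p, l)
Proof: y divides q and q divides p, so y divides p. Because y divides l, y divides gcd(p, l). Since gcd(p, l) > 0, y ≤ gcd(p, l).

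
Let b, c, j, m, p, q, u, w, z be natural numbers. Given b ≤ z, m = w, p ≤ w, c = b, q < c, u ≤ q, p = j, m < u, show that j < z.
m = w and m < u, thus w < u. u ≤ q, so w < q. From p ≤ w, p < q. Because p = j, j < q. From c = b and q < c, q < b. Since b ≤ z, q < z. j < q, so j < z.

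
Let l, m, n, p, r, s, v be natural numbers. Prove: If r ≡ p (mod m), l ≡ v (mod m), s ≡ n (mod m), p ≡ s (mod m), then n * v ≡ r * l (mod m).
r ≡ p (mod m) and p ≡ s (mod m), therefore r ≡ s (mod m). s ≡ n (mod m), so r ≡ n (mod m). Combining with l ≡ v (mod m), by multiplying congruences, r * l ≡ n * v (mod m). Then n * v ≡ r * l (mod m).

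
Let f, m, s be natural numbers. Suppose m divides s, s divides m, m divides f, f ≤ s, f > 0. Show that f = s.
m divides s and s divides m, therefore m = s. m divides f and f > 0, therefore m ≤ f. m = s, so s ≤ f. Since f ≤ s, f = s.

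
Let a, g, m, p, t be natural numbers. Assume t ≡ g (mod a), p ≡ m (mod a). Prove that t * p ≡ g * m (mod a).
From t ≡ g (mod a) and p ≡ m (mod a), by multiplying congruences, t * p ≡ g * m (mod a).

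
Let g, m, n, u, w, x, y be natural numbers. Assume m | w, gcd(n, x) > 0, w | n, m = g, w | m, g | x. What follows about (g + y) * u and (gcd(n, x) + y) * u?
(g + y) * u ≤ (gcd(n, x) + y) * u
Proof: From w | m and m | w, w = m. Since m = g, w = g. Because w | n, g | n. g | x, so g | gcd(n, x). gcd(n, x) > 0, so g ≤ gcd(n, x). Then g + y ≤ gcd(n, x) + y. Then (g + y) * u ≤ (gcd(n, x) + y) * u.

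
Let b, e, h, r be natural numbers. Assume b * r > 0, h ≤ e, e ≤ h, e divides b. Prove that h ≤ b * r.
e ≤ h and h ≤ e, so e = h. Since e divides b, h divides b. Then h divides b * r. Since b * r > 0, h ≤ b * r.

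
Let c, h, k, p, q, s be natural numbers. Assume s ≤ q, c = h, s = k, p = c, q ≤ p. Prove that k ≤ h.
Since s = k and s ≤ q, k ≤ q. p = c and c = h, so p = h. Because q ≤ p, q ≤ h. Since k ≤ q, k ≤ h.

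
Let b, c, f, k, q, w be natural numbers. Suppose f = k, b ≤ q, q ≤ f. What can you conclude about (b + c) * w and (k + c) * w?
(b + c) * w ≤ (k + c) * w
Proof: Because f = k and q ≤ f, q ≤ k. Because b ≤ q, b ≤ k. Then b + c ≤ k + c. By multiplying by a non-negative, (b + c) * w ≤ (k + c) * w.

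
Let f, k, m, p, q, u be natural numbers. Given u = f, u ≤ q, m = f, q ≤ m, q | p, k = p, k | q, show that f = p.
u = f and u ≤ q, hence f ≤ q. m = f and q ≤ m, so q ≤ f. f ≤ q, so f = q. Since k = p and k | q, p | q. Because q | p, q = p. From f = q, f = p.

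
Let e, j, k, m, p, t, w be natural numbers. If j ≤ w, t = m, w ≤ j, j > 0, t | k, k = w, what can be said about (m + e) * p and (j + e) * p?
(m + e) * p ≤ (j + e) * p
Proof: w ≤ j and j ≤ w, hence w = j. Since k = w and t | k, t | w. w = j, so t | j. Since j > 0, t ≤ j. t = m, so m ≤ j. Then m + e ≤ j + e. Then (m + e) * p ≤ (j + e) * p.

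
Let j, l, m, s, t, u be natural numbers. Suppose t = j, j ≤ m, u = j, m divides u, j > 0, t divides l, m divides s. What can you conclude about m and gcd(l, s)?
m divides gcd(l, s)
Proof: Because u = j and m divides u, m divides j. Since j > 0, m ≤ j. Since j ≤ m, j = m. t = j, so t = m. t divides l, so m divides l. m divides s, so m divides gcd(l, s).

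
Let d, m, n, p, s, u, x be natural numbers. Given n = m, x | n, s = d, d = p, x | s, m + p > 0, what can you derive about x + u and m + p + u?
x + u ≤ m + p + u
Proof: From n = m and x | n, x | m. s = d and d = p, thus s = p. x | s, so x | p. x | m, so x | m + p. Since m + p > 0, x ≤ m + p. Then x + u ≤ m + p + u.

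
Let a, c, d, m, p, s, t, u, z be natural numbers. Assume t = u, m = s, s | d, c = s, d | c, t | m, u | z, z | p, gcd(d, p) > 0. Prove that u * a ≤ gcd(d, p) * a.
c = s and d | c, so d | s. Because s | d, s = d. m = s, so m = d. Since t | m, t | d. Since t = u, u | d. u | z and z | p, hence u | p. Since u | d, u | gcd(d, p). Since gcd(d, p) > 0, u ≤ gcd(d, p). Then u * a ≤ gcd(d, p) * a.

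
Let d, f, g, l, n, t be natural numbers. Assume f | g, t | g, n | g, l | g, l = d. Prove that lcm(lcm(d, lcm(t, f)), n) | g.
Since l = d and l | g, d | g. t | g and f | g, therefore lcm(t, f) | g. Since d | g, lcm(d, lcm(t, f)) | g. Since n | g, lcm(lcm(d, lcm(t, f)), n) | g.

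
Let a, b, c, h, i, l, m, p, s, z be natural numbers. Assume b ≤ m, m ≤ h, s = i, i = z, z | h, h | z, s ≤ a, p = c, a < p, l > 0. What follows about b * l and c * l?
b * l < c * l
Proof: From b ≤ m and m ≤ h, b ≤ h. Because s = i and i = z, s = z. Since z | h and h | z, z = h. Since s = z, s = h. p = c and a < p, hence a < c. Since s ≤ a, s < c. Since s = h, h < c. Since b ≤ h, b < c. Since l > 0, b * l < c * l.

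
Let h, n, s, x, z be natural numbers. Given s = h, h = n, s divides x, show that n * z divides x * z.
s = h and h = n, thus s = n. Since s divides x, n divides x. Then n * z divides x * z.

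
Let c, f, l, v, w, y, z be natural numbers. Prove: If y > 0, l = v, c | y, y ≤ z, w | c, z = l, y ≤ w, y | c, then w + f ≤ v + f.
From c | y and y | c, c = y. Because w | c, w | y. y > 0, so w ≤ y. y ≤ w, so y = w. z = l and l = v, thus z = v. y ≤ z, so y ≤ v. y = w, so w ≤ v. Then w + f ≤ v + f.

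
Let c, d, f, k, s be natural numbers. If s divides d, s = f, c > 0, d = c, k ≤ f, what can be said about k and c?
k ≤ c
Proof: From s = f and s divides d, f divides d. d = c, so f divides c. Since c > 0, f ≤ c. Since k ≤ f, k ≤ c.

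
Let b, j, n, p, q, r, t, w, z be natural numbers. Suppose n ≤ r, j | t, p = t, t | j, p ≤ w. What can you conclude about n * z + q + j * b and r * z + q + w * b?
n * z + q + j * b ≤ r * z + q + w * b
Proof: n ≤ r, so n * z ≤ r * z. Then n * z + q ≤ r * z + q. t | j and j | t, hence t = j. Since p = t and p ≤ w, t ≤ w. Since t = j, j ≤ w. Then j * b ≤ w * b. Since n * z + q ≤ r * z + q, n * z + q + j * b ≤ r * z + q + w * b.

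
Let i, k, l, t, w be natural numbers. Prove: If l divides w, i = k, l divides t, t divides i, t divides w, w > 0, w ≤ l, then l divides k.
From l divides w and w > 0, l ≤ w. Since w ≤ l, w = l. From t divides w, t divides l. l divides t, so t = l. Because i = k and t divides i, t divides k. t = l, so l divides k.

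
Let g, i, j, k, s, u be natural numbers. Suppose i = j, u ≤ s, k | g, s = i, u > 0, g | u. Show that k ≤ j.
k | g and g | u, so k | u. From u > 0, k ≤ u. s = i and i = j, so s = j. Since u ≤ s, u ≤ j. k ≤ u, so k ≤ j.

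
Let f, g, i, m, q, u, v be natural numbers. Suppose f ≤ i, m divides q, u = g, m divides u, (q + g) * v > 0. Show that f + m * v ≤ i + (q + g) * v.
Since u = g and m divides u, m divides g. m divides q, so m divides q + g. Then m * v divides (q + g) * v. Since (q + g) * v > 0, m * v ≤ (q + g) * v. f ≤ i, so f + m * v ≤ i + (q + g) * v.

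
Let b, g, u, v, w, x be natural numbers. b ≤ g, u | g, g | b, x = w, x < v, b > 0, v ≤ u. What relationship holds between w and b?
w < b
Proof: g | b and b > 0, therefore g ≤ b. b ≤ g, so g = b. u | g, so u | b. Since b > 0, u ≤ b. v ≤ u, so v ≤ b. Because x < v, x < b. x = w, so w < b.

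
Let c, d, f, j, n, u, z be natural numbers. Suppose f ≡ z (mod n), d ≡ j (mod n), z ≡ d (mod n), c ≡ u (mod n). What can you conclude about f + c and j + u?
f + c ≡ j + u (mod n)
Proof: From f ≡ z (mod n) and z ≡ d (mod n), f ≡ d (mod n). d ≡ j (mod n), so f ≡ j (mod n). Since c ≡ u (mod n), by adding congruences, f + c ≡ j + u (mod n).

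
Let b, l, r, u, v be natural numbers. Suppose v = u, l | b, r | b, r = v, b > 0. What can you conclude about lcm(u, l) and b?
lcm(u, l) ≤ b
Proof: Since r = v and v = u, r = u. Since r | b, u | b. Since l | b, lcm(u, l) | b. Because b > 0, lcm(u, l) ≤ b.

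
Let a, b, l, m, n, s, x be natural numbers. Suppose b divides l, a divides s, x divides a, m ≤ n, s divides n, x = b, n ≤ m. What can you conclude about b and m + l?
b divides m + l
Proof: Since x = b and x divides a, b divides a. n ≤ m and m ≤ n, therefore n = m. From a divides s and s divides n, a divides n. From n = m, a divides m. b divides a, so b divides m. Since b divides l, b divides m + l.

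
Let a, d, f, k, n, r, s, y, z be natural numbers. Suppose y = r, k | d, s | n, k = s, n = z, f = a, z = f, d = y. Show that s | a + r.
Because n = z and z = f, n = f. Since s | n, s | f. f = a, so s | a. d = y and y = r, thus d = r. k = s and k | d, thus s | d. d = r, so s | r. Because s | a, s | a + r.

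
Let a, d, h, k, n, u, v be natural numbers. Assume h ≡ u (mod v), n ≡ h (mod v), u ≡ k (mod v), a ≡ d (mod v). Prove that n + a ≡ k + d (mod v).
n ≡ h (mod v) and h ≡ u (mod v), thus n ≡ u (mod v). Because u ≡ k (mod v), n ≡ k (mod v). Combining with a ≡ d (mod v), by adding congruences, n + a ≡ k + d (mod v).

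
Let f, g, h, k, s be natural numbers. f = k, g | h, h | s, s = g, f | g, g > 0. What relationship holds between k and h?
k ≤ h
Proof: s = g and h | s, therefore h | g. g | h, so g = h. Since f = k and f | g, k | g. g > 0, so k ≤ g. From g = h, k ≤ h.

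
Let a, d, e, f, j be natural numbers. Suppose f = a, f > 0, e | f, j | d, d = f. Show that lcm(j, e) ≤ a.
d = f and j | d, therefore j | f. Since e | f, lcm(j, e) | f. Since f > 0, lcm(j, e) ≤ f. From f = a, lcm(j, e) ≤ a.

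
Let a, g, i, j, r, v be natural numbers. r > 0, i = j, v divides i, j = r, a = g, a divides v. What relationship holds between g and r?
g ≤ r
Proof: Since a divides v and v divides i, a divides i. i = j, so a divides j. j = r, so a divides r. From a = g, g divides r. Since r > 0, g ≤ r.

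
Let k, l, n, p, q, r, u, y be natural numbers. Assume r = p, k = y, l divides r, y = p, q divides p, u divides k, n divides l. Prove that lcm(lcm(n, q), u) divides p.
Since r = p and l divides r, l divides p. Since n divides l, n divides p. From q divides p, lcm(n, q) divides p. k = y and y = p, therefore k = p. u divides k, so u divides p. Since lcm(n, q) divides p, lcm(lcm(n, q), u) divides p.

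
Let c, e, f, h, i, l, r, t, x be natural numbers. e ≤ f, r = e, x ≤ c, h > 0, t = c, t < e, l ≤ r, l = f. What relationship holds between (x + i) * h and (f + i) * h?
(x + i) * h < (f + i) * h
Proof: r = e and l ≤ r, so l ≤ e. Since l = f, f ≤ e. Since e ≤ f, e = f. t < e, so t < f. t = c, so c < f. x ≤ c, so x < f. Then x + i < f + i. h > 0, so (x + i) * h < (f + i) * h.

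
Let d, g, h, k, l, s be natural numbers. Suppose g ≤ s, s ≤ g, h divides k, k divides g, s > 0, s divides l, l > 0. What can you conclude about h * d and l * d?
h * d ≤ l * d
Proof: g ≤ s and s ≤ g, so g = s. h divides k and k divides g, so h divides g. Since g = s, h divides s. s > 0, so h ≤ s. Since s divides l and l > 0, s ≤ l. From h ≤ s, h ≤ l. By multiplying by a non-negative, h * d ≤ l * d.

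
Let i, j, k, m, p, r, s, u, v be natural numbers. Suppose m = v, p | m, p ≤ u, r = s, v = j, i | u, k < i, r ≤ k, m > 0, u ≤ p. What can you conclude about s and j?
s < j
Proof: Since m = v and v = j, m = j. Since r ≤ k and k < i, r < i. Since r = s, s < i. Because p ≤ u and u ≤ p, p = u. p | m, so u | m. i | u, so i | m. Since m > 0, i ≤ m. s < i, so s < m. Since m = j, s < j.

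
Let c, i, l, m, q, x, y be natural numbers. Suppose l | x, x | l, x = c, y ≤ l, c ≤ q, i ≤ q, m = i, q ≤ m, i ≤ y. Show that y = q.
l | x and x | l, therefore l = x. Since x = c, l = c. Since y ≤ l, y ≤ c. c ≤ q, so y ≤ q. m = i and q ≤ m, so q ≤ i. From i ≤ q, i = q. Because i ≤ y, q ≤ y. y ≤ q, so y = q.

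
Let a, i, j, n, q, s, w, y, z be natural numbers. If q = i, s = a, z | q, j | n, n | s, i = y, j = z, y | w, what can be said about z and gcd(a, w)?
z | gcd(a, w)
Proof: j | n and n | s, hence j | s. Since s = a, j | a. From j = z, z | a. q = i and i = y, so q = y. z | q, so z | y. y | w, so z | w. From z | a, z | gcd(a, w).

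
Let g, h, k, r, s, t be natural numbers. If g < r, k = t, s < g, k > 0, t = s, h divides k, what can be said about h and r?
h < r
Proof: k = t and t = s, hence k = s. h divides k and k > 0, so h ≤ k. Because k = s, h ≤ s. From s < g and g < r, s < r. Since h ≤ s, h < r.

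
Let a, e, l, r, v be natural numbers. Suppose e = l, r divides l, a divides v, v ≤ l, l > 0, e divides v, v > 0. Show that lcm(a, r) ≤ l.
Since e divides v and v > 0, e ≤ v. e = l, so l ≤ v. From v ≤ l, v = l. Since a divides v, a divides l. r divides l, so lcm(a, r) divides l. l > 0, so lcm(a, r) ≤ l.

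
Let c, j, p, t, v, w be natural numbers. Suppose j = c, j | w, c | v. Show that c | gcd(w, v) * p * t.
From j = c and j | w, c | w. Since c | v, c | gcd(w, v). Then c | gcd(w, v) * p. Then c | gcd(w, v) * p * t.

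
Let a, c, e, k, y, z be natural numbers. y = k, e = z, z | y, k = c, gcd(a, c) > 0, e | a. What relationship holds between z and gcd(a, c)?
z ≤ gcd(a, c)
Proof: e = z and e | a, thus z | a. From y = k and k = c, y = c. z | y, so z | c. Since z | a, z | gcd(a, c). Since gcd(a, c) > 0, z ≤ gcd(a, c).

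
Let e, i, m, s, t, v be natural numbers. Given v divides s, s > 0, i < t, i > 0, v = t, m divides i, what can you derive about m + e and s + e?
m + e < s + e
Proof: m divides i and i > 0, therefore m ≤ i. v = t and v divides s, thus t divides s. Because s > 0, t ≤ s. i < t, so i < s. Since m ≤ i, m < s. Then m + e < s + e.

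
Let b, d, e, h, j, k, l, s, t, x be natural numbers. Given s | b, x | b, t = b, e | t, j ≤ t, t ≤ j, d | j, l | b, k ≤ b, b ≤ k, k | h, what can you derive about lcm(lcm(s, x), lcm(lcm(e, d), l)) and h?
lcm(lcm(s, x), lcm(lcm(e, d), l)) | h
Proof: s | b and x | b, so lcm(s, x) | b. Because j ≤ t and t ≤ j, j = t. From d | j, d | t. e | t, so lcm(e, d) | t. Since t = b, lcm(e, d) | b. From l | b, lcm(lcm(e, d), l) | b. lcm(s, x) | b, so lcm(lcm(s, x), lcm(lcm(e, d), l)) | b. k ≤ b and b ≤ k, therefore k = b. Because k | h, b | h. lcm(lcm(s, x), lcm(lcm(e, d), l)) | b, so lcm(lcm(s, x), lcm(lcm(e, d), l)) | h.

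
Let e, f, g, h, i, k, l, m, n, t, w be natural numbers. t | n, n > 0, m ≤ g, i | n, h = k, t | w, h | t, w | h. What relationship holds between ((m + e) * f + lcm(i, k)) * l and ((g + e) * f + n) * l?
((m + e) * f + lcm(i, k)) * l ≤ ((g + e) * f + n) * l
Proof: Because m ≤ g, m + e ≤ g + e. Then (m + e) * f ≤ (g + e) * f. From t | w and w | h, t | h. Since h | t, t = h. Because h = k, t = k. Since t | n, k | n. i | n, so lcm(i, k) | n. Since n > 0, lcm(i, k) ≤ n. (m + e) * f ≤ (g + e) * f, so (m + e) * f + lcm(i, k) ≤ (g + e) * f + n. Then ((m + e) * f + lcm(i, k)) * l ≤ ((g + e) * f + n) * l.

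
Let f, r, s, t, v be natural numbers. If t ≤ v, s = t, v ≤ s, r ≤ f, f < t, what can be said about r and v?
r < v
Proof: Because s = t and v ≤ s, v ≤ t. Since t ≤ v, t = v. r ≤ f and f < t, therefore r < t. Since t = v, r < v.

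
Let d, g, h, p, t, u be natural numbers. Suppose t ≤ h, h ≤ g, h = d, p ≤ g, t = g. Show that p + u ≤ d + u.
t = g and t ≤ h, thus g ≤ h. Because h ≤ g, g = h. Because h = d, g = d. p ≤ g, so p ≤ d. Then p + u ≤ d + u.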